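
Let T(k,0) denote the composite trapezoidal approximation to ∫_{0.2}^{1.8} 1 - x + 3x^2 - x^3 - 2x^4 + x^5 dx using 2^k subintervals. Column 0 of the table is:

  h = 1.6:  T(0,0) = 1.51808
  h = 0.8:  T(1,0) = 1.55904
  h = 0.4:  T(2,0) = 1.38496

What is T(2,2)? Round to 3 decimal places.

Richardson extrapolation on the trapezoidal column (denominator 4−1=3):
T(1,1) = (4·1.55904 − 1.51808) / 3 = 1.57269
T(2,1) = 1.38496 + (1.38496 − 1.55904)/3 = 1.32693
T(2,2) = 1.32693 + (1.32693 − 1.57269)/15 = 1.31055

1.311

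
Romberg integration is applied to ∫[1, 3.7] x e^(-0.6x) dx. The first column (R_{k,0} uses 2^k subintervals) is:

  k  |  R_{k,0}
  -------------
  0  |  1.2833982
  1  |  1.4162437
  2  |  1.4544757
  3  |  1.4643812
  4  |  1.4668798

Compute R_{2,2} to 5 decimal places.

1.46767

Richardson extrapolation on the trapezoidal column (denominator 4−1=3):
R_{1,1} = 1.4162437 + (1.4162437 − 1.2833982)/3 = 1.4605255
R_{2,1} = 1.4544757 + (1.4544757 − 1.4162437)/3 = 1.4672197
R_{2,2} = (16·1.4672197 − 1.4605255) / 15 = 1.4676660
(Column j=1 coincides with Simpson's rule on the same nodes.)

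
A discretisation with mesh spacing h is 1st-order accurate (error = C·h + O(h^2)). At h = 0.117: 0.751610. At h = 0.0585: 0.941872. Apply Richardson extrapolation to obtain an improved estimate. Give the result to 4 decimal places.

1.1321

The leading error scales as h; refining by a factor of 2 reduces it by 2^1 = 2.
Extrapolated value = (2·A(h/2) − A(h)) / (2 − 1)
= (2·0.941872 − 0.751610) / 1
= 1.132134 / 1 = 1.132134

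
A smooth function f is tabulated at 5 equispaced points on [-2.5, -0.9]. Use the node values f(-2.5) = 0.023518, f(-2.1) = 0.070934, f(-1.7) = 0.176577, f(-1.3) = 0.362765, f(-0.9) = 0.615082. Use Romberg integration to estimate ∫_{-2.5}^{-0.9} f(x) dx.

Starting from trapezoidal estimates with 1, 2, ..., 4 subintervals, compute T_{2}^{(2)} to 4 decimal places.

0.3639

T_{0}^{(0)} (trapezoid, 1 panel, h=1.6000): 0.510880
T_{1}^{(0)} (trapezoid, 2 panels, h=0.8000): 0.396702
T_{2}^{(0)} (trapezoid, 4 panels, h=0.4000): 0.371830
T_{1}^{(1)} = 0.396702 + (0.396702 − 0.510880)/3 = 0.358643
T_{2}^{(1)} = 0.371830 + (0.371830 − 0.396702)/3 = 0.363539
T_{2}^{(2)} = 0.363539 + (0.363539 − 0.358643)/15 = 0.363865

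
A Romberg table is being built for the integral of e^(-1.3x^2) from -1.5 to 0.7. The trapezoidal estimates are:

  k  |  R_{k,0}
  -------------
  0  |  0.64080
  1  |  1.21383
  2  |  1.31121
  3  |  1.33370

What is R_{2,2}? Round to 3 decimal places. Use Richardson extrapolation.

Richardson extrapolation on the trapezoidal column (denominator 4−1=3):
R_{1,1} = (4·1.21383 − 0.64080) / 3 = 1.40484
R_{2,1} = (4·1.31121 − 1.21383) / 3 = 1.34367
R_{2,2} = 1.34367 + (1.34367 − 1.40484)/15 = 1.33959

1.340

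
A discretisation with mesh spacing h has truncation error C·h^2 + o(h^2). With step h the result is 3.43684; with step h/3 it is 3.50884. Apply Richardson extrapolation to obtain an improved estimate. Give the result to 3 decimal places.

3.518

Extrapolated value = (9·A(h/3) − A(h)) / (9 − 1)
= (9·3.50884 − 3.43684) / 8
= 28.14272 / 8 = 3.51784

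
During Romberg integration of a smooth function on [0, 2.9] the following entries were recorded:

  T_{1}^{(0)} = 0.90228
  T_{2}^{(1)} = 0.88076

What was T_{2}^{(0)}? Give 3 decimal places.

0.886

From T_{2}^{(1)} = (4·T_{2}^{(0)} − T_{1}^{(0)})/3, solve for T_{2}^{(0)}:
4·T_{2}^{(0)} = 3·0.88076 + 0.90228 = 3.54456
T_{2}^{(0)} = 0.88614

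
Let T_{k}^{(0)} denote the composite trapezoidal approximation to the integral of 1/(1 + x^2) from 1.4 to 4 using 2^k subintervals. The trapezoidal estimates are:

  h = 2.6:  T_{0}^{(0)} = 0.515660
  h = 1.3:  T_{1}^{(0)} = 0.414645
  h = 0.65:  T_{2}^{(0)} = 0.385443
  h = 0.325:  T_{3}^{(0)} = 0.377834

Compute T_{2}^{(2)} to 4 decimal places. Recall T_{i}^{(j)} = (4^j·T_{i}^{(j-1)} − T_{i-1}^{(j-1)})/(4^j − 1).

Richardson extrapolation on the trapezoidal column (denominator 4−1=3):
T_{1}^{(1)} = (4·0.414645 − 0.515660) / 3 = 0.380973
T_{2}^{(1)} = 0.385443 + (0.385443 − 0.414645)/3 = 0.375709
T_{2}^{(2)} = (16·0.375709 − 0.380973) / 15 = 0.375358

0.3754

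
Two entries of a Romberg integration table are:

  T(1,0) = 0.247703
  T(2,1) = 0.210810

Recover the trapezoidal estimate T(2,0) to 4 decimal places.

From T(2,1) = (4·T(2,0) − T(1,0))/3, solve for T(2,0):
4·T(2,0) = 3·0.210810 + 0.247703 = 0.880133
T(2,0) = 0.220033

0.2200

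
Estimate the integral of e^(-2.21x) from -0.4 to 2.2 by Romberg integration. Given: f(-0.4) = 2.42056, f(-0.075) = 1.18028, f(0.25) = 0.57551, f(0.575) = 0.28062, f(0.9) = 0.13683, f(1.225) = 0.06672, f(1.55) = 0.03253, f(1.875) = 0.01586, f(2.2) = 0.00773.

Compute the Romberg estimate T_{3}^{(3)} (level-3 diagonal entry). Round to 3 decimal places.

1.092

T_{0}^{(0)} (trapezoid, 1 panel, h=2.6000): 3.15678
T_{1}^{(0)} (trapezoid, 2 panels, h=1.3000): 1.75627
T_{2}^{(0)} (trapezoid, 4 panels, h=0.6500): 1.27336
T_{3}^{(0)} (trapezoid, 8 panels, h=0.3250): 1.13831
T_{1}^{(1)} = 1.75627 + (1.75627 − 3.15678)/3 = 1.28943
T_{2}^{(1)} = 1.27336 + (1.27336 − 1.75627)/3 = 1.11239
T_{3}^{(1)} = 1.13831 + (1.13831 − 1.27336)/3 = 1.09329
T_{2}^{(2)} = 1.11239 + (1.11239 − 1.28943)/15 = 1.10059
T_{3}^{(2)} = 1.09329 + (1.09329 − 1.11239)/15 = 1.09202
T_{3}^{(3)} = 1.09202 + (1.09202 − 1.10059)/63 = 1.09188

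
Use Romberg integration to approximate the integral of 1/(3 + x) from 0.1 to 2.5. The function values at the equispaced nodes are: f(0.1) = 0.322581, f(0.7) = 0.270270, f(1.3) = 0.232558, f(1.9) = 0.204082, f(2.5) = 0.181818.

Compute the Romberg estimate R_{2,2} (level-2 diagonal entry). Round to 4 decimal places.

R_{0,0} (trapezoid, 1 panel, h=2.4000): 0.605279
R_{1,0} (trapezoid, 2 panels, h=1.2000): 0.581709
R_{2,0} (trapezoid, 4 panels, h=0.6000): 0.575466
R_{1,1} = 0.581709 + (0.581709 − 0.605279)/3 = 0.573852
R_{2,1} = 0.575466 + (0.575466 − 0.581709)/3 = 0.573385
R_{2,2} = 0.573385 + (0.573385 − 0.573852)/15 = 0.573354

0.5734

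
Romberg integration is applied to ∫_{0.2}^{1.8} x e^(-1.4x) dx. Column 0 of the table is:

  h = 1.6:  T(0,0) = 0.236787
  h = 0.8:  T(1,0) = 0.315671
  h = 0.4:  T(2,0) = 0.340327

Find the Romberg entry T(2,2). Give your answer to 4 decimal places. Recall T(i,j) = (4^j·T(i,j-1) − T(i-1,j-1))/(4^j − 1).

0.3490

T(1,1) = (4·0.315671 − 0.236787) / 3 = 0.341966
T(2,1) = (4·0.340327 − 0.315671) / 3 = 0.348546
T(2,2) = 0.348546 + (0.348546 − 0.341966)/15 = 0.348985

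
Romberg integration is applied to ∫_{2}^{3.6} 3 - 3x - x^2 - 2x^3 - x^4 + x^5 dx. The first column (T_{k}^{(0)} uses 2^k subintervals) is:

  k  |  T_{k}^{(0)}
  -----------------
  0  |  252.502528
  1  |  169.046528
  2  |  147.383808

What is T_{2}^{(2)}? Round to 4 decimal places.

Richardson extrapolation on the trapezoidal column (denominator 4−1=3):
T_{1}^{(1)} = 169.046528 + (169.046528 − 252.502528)/3 = 141.227861
T_{2}^{(1)} = 147.383808 + (147.383808 − 169.046528)/3 = 140.162901
T_{2}^{(2)} = (16·140.162901 − 141.227861) / 15 = 140.091904

140.0919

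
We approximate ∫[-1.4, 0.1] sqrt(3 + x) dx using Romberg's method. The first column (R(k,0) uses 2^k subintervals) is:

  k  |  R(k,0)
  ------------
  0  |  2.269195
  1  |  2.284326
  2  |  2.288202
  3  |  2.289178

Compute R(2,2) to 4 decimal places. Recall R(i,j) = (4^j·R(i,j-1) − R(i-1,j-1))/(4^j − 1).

Richardson extrapolation on the trapezoidal column (denominator 4−1=3):
R(1,1) = (4·2.284326 − 2.269195) / 3 = 2.289370
R(2,1) = (4·2.288202 − 2.284326) / 3 = 2.289494
R(2,2) = 2.289494 + (2.289494 − 2.289370)/15 = 2.289502
(Column j=1 coincides with Simpson's rule on the same nodes.)

2.2895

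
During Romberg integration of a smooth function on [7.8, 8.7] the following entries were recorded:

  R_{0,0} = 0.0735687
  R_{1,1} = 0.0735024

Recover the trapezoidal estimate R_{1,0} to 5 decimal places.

0.07352

From R_{1,1} = (4·R_{1,0} − R_{0,0})/3, solve for R_{1,0}:
4·R_{1,0} = 3·0.0735024 + 0.0735687 = 0.2940759
R_{1,0} = 0.0735190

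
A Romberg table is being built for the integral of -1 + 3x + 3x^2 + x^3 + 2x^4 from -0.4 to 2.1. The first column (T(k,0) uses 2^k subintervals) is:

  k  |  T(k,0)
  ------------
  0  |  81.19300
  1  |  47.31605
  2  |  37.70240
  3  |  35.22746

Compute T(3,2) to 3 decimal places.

34.396

Richardson extrapolation on the trapezoidal column (denominator 4−1=3):
T(2,1) = 37.70240 + (37.70240 − 47.31605)/3 = 34.49785
T(3,1) = 35.22746 + (35.22746 − 37.70240)/3 = 34.40248
T(3,2) = 34.40248 + (34.40248 − 34.49785)/15 = 34.39612
(Column j=1 coincides with Simpson's rule on the same nodes.)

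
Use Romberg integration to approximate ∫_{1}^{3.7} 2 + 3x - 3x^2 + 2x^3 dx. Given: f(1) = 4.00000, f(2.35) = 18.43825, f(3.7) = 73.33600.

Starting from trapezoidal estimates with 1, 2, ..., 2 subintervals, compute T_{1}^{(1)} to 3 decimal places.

T_{0}^{(0)} (trapezoid, 1 panel, h=2.7000): 104.40360
T_{1}^{(0)} (trapezoid, 2 panels, h=1.3500): 77.09344
T_{1}^{(1)} = 77.09344 + (77.09344 − 104.40360)/3 = 67.99005

67.990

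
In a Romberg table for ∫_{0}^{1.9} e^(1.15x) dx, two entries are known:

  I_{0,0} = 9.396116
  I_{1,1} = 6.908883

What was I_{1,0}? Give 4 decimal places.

7.5307

From I_{1,1} = (4·I_{1,0} − I_{0,0})/3, solve for I_{1,0}:
4·I_{1,0} = 3·6.908883 + 9.396116 = 30.122765
I_{1,0} = 7.530691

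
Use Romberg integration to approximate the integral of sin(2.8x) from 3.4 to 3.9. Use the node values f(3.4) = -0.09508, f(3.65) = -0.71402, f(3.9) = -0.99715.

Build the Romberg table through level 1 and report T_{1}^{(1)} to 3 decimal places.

T_{0}^{(0)} (trapezoid, 1 panel, h=0.5000): -0.27306
T_{1}^{(0)} (trapezoid, 2 panels, h=0.2500): -0.31503
T_{1}^{(1)} = -0.31503 + (-0.31503 − (-0.27306))/3 = -0.32902

-0.329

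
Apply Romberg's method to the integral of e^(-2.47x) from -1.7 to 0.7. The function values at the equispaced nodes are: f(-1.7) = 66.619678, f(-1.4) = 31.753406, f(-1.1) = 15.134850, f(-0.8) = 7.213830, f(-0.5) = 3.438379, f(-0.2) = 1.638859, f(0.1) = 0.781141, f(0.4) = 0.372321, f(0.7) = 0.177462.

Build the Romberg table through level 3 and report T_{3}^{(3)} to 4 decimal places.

T_{0}^{(0)} (trapezoid, 1 panel, h=2.4000): 80.156568
T_{1}^{(0)} (trapezoid, 2 panels, h=1.2000): 44.204339
T_{2}^{(0)} (trapezoid, 4 panels, h=0.6000): 31.651764
T_{3}^{(0)} (trapezoid, 8 panels, h=0.3000): 28.119407
T_{1}^{(1)} = 44.204339 + (44.204339 − 80.156568)/3 = 32.220263
T_{2}^{(1)} = 31.651764 + (31.651764 − 44.204339)/3 = 27.467572
T_{3}^{(1)} = 28.119407 + (28.119407 − 31.651764)/3 = 26.941955
T_{2}^{(2)} = 27.467572 + (27.467572 − 32.220263)/15 = 27.150726
T_{3}^{(2)} = 26.941955 + (26.941955 − 27.467572)/15 = 26.906914
T_{3}^{(3)} = 26.906914 + (26.906914 − 27.150726)/63 = 26.903044

26.9030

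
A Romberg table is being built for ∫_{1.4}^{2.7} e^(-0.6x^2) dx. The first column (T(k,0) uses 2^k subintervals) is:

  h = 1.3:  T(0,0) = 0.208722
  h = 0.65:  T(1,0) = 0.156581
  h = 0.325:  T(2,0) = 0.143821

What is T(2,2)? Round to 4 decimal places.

Richardson extrapolation on the trapezoidal column (denominator 4−1=3):
T(1,1) = 0.156581 + (0.156581 − 0.208722)/3 = 0.139201
T(2,1) = 0.143821 + (0.143821 − 0.156581)/3 = 0.139568
T(2,2) = 0.139568 + (0.139568 − 0.139201)/15 = 0.139592
(Column j=1 coincides with Simpson's rule on the same nodes.)

0.1396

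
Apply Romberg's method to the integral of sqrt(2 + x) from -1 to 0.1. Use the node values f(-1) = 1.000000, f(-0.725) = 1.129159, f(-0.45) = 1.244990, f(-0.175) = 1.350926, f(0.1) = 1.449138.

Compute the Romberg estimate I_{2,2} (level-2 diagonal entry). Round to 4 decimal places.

1.3621

I_{0,0} (trapezoid, 1 panel, h=1.1000): 1.347026
I_{1,0} (trapezoid, 2 panels, h=0.5500): 1.358257
I_{2,0} (trapezoid, 4 panels, h=0.2750): 1.361152
I_{1,1} = 1.358257 + (1.358257 − 1.347026)/3 = 1.362001
I_{2,1} = 1.361152 + (1.361152 − 1.358257)/3 = 1.362117
I_{2,2} = 1.362117 + (1.362117 − 1.362001)/15 = 1.362125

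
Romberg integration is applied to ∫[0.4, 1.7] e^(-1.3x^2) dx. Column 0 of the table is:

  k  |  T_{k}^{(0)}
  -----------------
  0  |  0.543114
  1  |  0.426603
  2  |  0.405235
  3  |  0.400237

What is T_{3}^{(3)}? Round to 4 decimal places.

Richardson extrapolation on the trapezoidal column (denominator 4−1=3):
T_{1}^{(1)} = (4·0.426603 − 0.543114) / 3 = 0.387766
T_{2}^{(1)} = (4·0.405235 − 0.426603) / 3 = 0.398112
T_{3}^{(1)} = 0.400237 + (0.400237 − 0.405235)/3 = 0.398571
T_{2}^{(2)} = (16·0.398112 − 0.387766) / 15 = 0.398802
T_{3}^{(2)} = 0.398571 + (0.398571 − 0.398112)/15 = 0.398602
T_{3}^{(3)} = 0.398602 + (0.398602 − 0.398802)/63 = 0.398599
(Column j=1 coincides with Simpson's rule on the same nodes.)

0.3986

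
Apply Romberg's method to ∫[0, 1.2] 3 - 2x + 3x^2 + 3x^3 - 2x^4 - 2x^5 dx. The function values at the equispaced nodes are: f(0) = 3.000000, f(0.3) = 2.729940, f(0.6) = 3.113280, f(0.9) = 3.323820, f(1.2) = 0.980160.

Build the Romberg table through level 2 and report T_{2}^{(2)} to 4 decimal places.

T_{0}^{(0)} (trapezoid, 1 panel, h=1.2000): 2.388096
T_{1}^{(0)} (trapezoid, 2 panels, h=0.6000): 3.062016
T_{2}^{(0)} (trapezoid, 4 panels, h=0.3000): 3.347136
T_{1}^{(1)} = 3.062016 + (3.062016 − 2.388096)/3 = 3.286656
T_{2}^{(1)} = 3.347136 + (3.347136 − 3.062016)/3 = 3.442176
T_{2}^{(2)} = 3.442176 + (3.442176 − 3.286656)/15 = 3.452544

3.4525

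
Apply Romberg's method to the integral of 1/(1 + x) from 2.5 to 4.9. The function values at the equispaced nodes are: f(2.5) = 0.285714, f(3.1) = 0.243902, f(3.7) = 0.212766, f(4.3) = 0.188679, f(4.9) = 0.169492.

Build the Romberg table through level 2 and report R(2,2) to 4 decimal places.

0.5222

R(0,0) (trapezoid, 1 panel, h=2.4000): 0.546247
R(1,0) (trapezoid, 2 panels, h=1.2000): 0.528443
R(2,0) (trapezoid, 4 panels, h=0.6000): 0.523770
R(1,1) = 0.528443 + (0.528443 − 0.546247)/3 = 0.522508
R(2,1) = 0.523770 + (0.523770 − 0.528443)/3 = 0.522212
R(2,2) = 0.522212 + (0.522212 − 0.522508)/15 = 0.522192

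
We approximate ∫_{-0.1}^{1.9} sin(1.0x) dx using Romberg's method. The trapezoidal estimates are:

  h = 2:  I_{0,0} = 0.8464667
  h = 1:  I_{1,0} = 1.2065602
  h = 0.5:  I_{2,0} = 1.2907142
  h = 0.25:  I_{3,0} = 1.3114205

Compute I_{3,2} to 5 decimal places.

I_{2,1} = (4·1.2907142 − 1.2065602) / 3 = 1.3187655
I_{3,1} = (4·1.3114205 − 1.2907142) / 3 = 1.3183226
I_{3,2} = (16·1.3183226 − 1.3187655) / 15 = 1.3182931

1.31829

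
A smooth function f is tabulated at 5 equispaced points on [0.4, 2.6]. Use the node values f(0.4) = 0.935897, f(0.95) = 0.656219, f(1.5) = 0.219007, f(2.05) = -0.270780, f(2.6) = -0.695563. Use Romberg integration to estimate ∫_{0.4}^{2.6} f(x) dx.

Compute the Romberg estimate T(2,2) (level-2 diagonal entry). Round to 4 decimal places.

0.4069

T(0,0) (trapezoid, 1 panel, h=2.2000): 0.264367
T(1,0) (trapezoid, 2 panels, h=1.1000): 0.373091
T(2,0) (trapezoid, 4 panels, h=0.5500): 0.398537
T(1,1) = 0.373091 + (0.373091 − 0.264367)/3 = 0.409332
T(2,1) = 0.398537 + (0.398537 − 0.373091)/3 = 0.407019
T(2,2) = 0.407019 + (0.407019 − 0.409332)/15 = 0.406865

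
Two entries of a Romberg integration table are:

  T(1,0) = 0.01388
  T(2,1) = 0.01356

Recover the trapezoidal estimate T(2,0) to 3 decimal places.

0.014

From T(2,1) = (4·T(2,0) − T(1,0))/3, solve for T(2,0):
4·T(2,0) = 3·0.01356 + 0.01388 = 0.05456
T(2,0) = 0.01364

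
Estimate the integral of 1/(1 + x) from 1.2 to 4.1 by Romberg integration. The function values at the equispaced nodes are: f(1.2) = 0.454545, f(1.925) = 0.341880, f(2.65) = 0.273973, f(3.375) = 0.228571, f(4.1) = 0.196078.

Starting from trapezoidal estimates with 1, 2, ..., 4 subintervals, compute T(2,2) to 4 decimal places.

0.8409

T(0,0) (trapezoid, 1 panel, h=2.9000): 0.943403
T(1,0) (trapezoid, 2 panels, h=1.4500): 0.868963
T(2,0) (trapezoid, 4 panels, h=0.7250): 0.848058
T(1,1) = 0.868963 + (0.868963 − 0.943403)/3 = 0.844150
T(2,1) = 0.848058 + (0.848058 − 0.868963)/3 = 0.841090
T(2,2) = 0.841090 + (0.841090 − 0.844150)/15 = 0.840886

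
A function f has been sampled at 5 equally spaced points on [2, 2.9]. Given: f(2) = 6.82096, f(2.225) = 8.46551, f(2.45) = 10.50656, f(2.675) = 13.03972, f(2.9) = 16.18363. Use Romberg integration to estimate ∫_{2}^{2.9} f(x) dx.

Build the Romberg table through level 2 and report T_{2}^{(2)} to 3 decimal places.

T_{0}^{(0)} (trapezoid, 1 panel, h=0.9000): 10.35207
T_{1}^{(0)} (trapezoid, 2 panels, h=0.4500): 9.90398
T_{2}^{(0)} (trapezoid, 4 panels, h=0.2250): 9.79067
T_{1}^{(1)} = 9.90398 + (9.90398 − 10.35207)/3 = 9.75462
T_{2}^{(1)} = 9.79067 + (9.79067 − 9.90398)/3 = 9.75290
T_{2}^{(2)} = 9.75290 + (9.75290 − 9.75462)/15 = 9.75279

9.753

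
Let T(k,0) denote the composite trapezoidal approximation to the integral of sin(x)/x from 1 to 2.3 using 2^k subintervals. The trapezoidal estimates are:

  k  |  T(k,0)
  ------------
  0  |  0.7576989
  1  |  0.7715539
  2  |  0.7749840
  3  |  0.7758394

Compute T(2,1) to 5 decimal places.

0.77613

T(2,1) = (4·0.7749840 − 0.7715539) / 3 = 0.7761274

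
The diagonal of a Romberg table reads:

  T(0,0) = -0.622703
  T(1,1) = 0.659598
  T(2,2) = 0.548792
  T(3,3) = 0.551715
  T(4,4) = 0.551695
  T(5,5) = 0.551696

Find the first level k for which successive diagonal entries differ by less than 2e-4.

|T(1,1) − T(0,0)| = 1.282301 ≥ 2e-4
|T(2,2) − T(1,1)| = 0.110806 ≥ 2e-4
|T(3,3) − T(2,2)| = 0.002923 ≥ 2e-4
|T(4,4) − T(3,3)| = 0.000020 < 2e-4

k = 4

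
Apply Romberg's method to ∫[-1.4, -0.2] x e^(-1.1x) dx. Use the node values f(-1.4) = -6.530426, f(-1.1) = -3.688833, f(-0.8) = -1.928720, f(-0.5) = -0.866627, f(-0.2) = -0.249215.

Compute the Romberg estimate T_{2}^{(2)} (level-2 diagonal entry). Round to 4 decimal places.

-2.8850

T_{0}^{(0)} (trapezoid, 1 panel, h=1.2000): -4.067785
T_{1}^{(0)} (trapezoid, 2 panels, h=0.6000): -3.191124
T_{2}^{(0)} (trapezoid, 4 panels, h=0.3000): -2.962200
T_{1}^{(1)} = -3.191124 + (-3.191124 − (-4.067785))/3 = -2.898904
T_{2}^{(1)} = -2.962200 + (-2.962200 − (-3.191124))/3 = -2.885892
T_{2}^{(2)} = -2.885892 + (-2.885892 − (-2.898904))/15 = -2.885025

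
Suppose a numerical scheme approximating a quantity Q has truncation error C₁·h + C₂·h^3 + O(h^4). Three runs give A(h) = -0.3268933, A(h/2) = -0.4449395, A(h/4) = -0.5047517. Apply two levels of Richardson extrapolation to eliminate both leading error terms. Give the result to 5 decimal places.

First eliminate the h term (factor 2^1 = 2):
  B₁ = (2·(-0.4449395) − (-0.3268933))/1 = -0.5629857
  B₂ = (2·(-0.5047517) − (-0.4449395))/1 = -0.5645639
Then eliminate the h^3 term (factor 2^3 = 8):
  (8·(-0.5645639) − (-0.5629857))/7 = -0.5647894

-0.56479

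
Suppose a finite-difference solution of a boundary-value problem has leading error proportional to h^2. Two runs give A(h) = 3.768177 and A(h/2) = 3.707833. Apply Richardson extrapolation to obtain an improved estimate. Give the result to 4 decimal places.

Extrapolated value = (4·A(h/2) − A(h)) / (4 − 1)
= (4·3.707833 − 3.768177) / 3
= 11.063155 / 3 = 3.687718

3.6877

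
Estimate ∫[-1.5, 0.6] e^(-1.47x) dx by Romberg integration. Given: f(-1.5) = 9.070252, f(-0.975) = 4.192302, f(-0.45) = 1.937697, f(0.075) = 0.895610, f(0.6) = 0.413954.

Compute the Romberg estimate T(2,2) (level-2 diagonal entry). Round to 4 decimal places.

T(0,0) (trapezoid, 1 panel, h=2.1000): 9.958416
T(1,0) (trapezoid, 2 panels, h=1.0500): 7.013790
T(2,0) (trapezoid, 4 panels, h=0.5250): 6.178049
T(1,1) = 7.013790 + (7.013790 − 9.958416)/3 = 6.032248
T(2,1) = 6.178049 + (6.178049 − 7.013790)/3 = 5.899469
T(2,2) = 5.899469 + (5.899469 − 6.032248)/15 = 5.890617

5.8906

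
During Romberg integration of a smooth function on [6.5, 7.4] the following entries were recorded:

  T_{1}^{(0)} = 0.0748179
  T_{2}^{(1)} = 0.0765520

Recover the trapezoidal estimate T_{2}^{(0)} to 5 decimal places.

0.07612

From T_{2}^{(1)} = (4·T_{2}^{(0)} − T_{1}^{(0)})/3, solve for T_{2}^{(0)}:
4·T_{2}^{(0)} = 3·0.0765520 + 0.0748179 = 0.3044739
T_{2}^{(0)} = 0.0761185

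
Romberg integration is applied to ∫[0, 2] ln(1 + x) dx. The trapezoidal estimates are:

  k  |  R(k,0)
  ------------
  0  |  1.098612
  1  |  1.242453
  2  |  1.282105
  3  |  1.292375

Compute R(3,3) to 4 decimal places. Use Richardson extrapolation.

1.2958

Richardson extrapolation on the trapezoidal column (denominator 4−1=3):
R(1,1) = 1.242453 + (1.242453 − 1.098612)/3 = 1.290400
R(2,1) = (4·1.282105 − 1.242453) / 3 = 1.295322
R(3,1) = 1.292375 + (1.292375 − 1.282105)/3 = 1.295798
R(2,2) = (16·1.295322 − 1.290400) / 15 = 1.295650
R(3,2) = (16·1.295798 − 1.295322) / 15 = 1.295830
R(3,3) = 1.295830 + (1.295830 − 1.295650)/63 = 1.295833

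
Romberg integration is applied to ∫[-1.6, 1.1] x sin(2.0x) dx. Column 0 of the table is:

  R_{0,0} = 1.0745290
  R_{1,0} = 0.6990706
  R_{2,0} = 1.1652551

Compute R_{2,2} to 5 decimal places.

R_{1,1} = (4·0.6990706 − 1.0745290) / 3 = 0.5739178
R_{2,1} = (4·1.1652551 − 0.6990706) / 3 = 1.3206499
R_{2,2} = 1.3206499 + (1.3206499 − 0.5739178)/15 = 1.3704320
(Column j=1 coincides with Simpson's rule on the same nodes.)

1.37043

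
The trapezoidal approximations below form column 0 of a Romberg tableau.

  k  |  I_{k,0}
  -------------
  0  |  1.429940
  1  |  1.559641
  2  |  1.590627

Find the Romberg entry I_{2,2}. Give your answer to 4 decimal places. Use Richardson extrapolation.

I_{1,1} = (4·1.559641 − 1.429940) / 3 = 1.602875
I_{2,1} = (4·1.590627 − 1.559641) / 3 = 1.600956
I_{2,2} = (16·1.600956 − 1.602875) / 15 = 1.600828

1.6008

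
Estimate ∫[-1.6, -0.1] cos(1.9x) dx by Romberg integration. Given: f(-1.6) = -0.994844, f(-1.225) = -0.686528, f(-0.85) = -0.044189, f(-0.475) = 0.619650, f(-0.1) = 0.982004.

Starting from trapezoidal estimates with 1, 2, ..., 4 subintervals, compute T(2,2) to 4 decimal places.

-0.0460

T(0,0) (trapezoid, 1 panel, h=1.5000): -0.009630
T(1,0) (trapezoid, 2 panels, h=0.7500): -0.037957
T(2,0) (trapezoid, 4 panels, h=0.3750): -0.044058
T(1,1) = -0.037957 + (-0.037957 − (-0.009630))/3 = -0.047399
T(2,1) = -0.044058 + (-0.044058 − (-0.037957))/3 = -0.046092
T(2,2) = -0.046092 + (-0.046092 − (-0.047399))/15 = -0.046005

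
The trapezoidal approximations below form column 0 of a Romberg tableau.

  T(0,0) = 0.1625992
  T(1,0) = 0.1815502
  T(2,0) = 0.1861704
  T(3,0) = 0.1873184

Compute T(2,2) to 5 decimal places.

0.18770

Richardson extrapolation on the trapezoidal column (denominator 4−1=3):
T(1,1) = 0.1815502 + (0.1815502 − 0.1625992)/3 = 0.1878672
T(2,1) = 0.1861704 + (0.1861704 − 0.1815502)/3 = 0.1877105
T(2,2) = 0.1877105 + (0.1877105 − 0.1878672)/15 = 0.1877001
(Column j=1 coincides with Simpson's rule on the same nodes.)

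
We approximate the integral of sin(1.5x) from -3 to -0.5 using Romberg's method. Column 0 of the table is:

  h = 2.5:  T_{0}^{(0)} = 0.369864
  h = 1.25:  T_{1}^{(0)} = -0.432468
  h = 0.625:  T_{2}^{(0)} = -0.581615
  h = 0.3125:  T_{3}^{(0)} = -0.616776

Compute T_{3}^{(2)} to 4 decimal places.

-0.6283

Richardson extrapolation on the trapezoidal column (denominator 4−1=3):
T_{2}^{(1)} = (4·(-0.581615) − (-0.432468)) / 3 = -0.631331
T_{3}^{(1)} = (4·(-0.616776) − (-0.581615)) / 3 = -0.628496
T_{3}^{(2)} = (16·(-0.628496) − (-0.631331)) / 15 = -0.628307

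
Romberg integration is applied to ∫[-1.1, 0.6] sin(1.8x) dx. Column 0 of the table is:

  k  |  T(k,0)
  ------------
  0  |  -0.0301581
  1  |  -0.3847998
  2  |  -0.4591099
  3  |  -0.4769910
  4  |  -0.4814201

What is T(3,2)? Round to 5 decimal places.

Richardson extrapolation on the trapezoidal column (denominator 4−1=3):
T(2,1) = (4·(-0.4591099) − (-0.3847998)) / 3 = -0.4838799
T(3,1) = -0.4769910 + (-0.4769910 − (-0.4591099))/3 = -0.4829514
T(3,2) = (16·(-0.4829514) − (-0.4838799)) / 15 = -0.4828895

-0.48289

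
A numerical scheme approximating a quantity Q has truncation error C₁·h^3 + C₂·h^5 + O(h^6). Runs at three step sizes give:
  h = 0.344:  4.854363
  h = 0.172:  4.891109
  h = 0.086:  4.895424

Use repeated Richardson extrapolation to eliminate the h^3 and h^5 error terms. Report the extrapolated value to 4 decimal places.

4.8960

First eliminate the h^3 term (factor 2^3 = 8):
  B₁ = (8·4.891109 − 4.854363)/7 = 4.896358
  B₂ = (8·4.895424 − 4.891109)/7 = 4.896040
Then eliminate the h^5 term (factor 2^5 = 32):
  (32·4.896040 − 4.896358)/31 = 4.896030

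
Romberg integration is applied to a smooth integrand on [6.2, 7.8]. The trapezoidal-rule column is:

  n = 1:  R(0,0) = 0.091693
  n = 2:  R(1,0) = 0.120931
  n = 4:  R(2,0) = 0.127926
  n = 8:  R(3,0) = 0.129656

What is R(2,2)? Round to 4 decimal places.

R(1,1) = (4·0.120931 − 0.091693) / 3 = 0.130677
R(2,1) = (4·0.127926 − 0.120931) / 3 = 0.130258
R(2,2) = 0.130258 + (0.130258 − 0.130677)/15 = 0.130230

0.1302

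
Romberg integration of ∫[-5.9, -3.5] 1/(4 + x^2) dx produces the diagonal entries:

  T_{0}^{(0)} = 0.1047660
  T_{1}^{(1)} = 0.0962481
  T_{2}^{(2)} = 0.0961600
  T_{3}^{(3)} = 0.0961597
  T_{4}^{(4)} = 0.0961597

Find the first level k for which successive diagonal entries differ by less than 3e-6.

|T_{1}^{(1)} − T_{0}^{(0)}| = 0.0085179 ≥ 3e-6
|T_{2}^{(2)} − T_{1}^{(1)}| = 0.0000881 ≥ 3e-6
|T_{3}^{(3)} − T_{2}^{(2)}| = 0.0000003 < 3e-6

k = 3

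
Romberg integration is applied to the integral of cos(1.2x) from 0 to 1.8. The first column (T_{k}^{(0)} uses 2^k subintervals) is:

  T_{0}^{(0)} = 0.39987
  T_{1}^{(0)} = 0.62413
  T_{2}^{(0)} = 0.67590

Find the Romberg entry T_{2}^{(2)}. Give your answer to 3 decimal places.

0.693

Richardson extrapolation on the trapezoidal column (denominator 4−1=3):
T_{1}^{(1)} = 0.62413 + (0.62413 − 0.39987)/3 = 0.69888
T_{2}^{(1)} = (4·0.67590 − 0.62413) / 3 = 0.69316
T_{2}^{(2)} = (16·0.69316 − 0.69888) / 15 = 0.69278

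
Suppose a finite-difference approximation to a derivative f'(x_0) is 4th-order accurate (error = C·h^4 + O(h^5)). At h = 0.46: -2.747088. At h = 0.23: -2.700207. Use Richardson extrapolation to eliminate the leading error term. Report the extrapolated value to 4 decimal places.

Extrapolated value = (16·A(h/2) − A(h)) / (16 − 1)
= (16·(-2.700207) − (-2.747088)) / 15
= -40.456224 / 15 = -2.697082

-2.6971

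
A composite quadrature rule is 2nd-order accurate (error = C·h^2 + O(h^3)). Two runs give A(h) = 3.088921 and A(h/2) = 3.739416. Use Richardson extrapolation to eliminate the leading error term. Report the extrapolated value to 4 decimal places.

Extrapolated value = (4·A(h/2) − A(h)) / (4 − 1)
= (4·3.739416 − 3.088921) / 3
= 11.868743 / 3 = 3.956248

3.9562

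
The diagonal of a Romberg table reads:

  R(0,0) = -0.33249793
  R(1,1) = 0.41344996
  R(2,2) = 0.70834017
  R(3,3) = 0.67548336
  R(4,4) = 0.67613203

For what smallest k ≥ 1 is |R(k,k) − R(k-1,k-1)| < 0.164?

k = 3

|R(1,1) − R(0,0)| = 0.74594789 ≥ 0.164
|R(2,2) − R(1,1)| = 0.29489021 ≥ 0.164
|R(3,3) − R(2,2)| = 0.03285681 < 0.164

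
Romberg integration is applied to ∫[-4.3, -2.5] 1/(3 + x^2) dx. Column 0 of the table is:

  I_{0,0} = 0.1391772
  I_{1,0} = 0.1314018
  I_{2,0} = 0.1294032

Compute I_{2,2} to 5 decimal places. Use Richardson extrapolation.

I_{1,1} = (4·0.1314018 − 0.1391772) / 3 = 0.1288100
I_{2,1} = (4·0.1294032 − 0.1314018) / 3 = 0.1287370
I_{2,2} = 0.1287370 + (0.1287370 − 0.1288100)/15 = 0.1287321

0.12873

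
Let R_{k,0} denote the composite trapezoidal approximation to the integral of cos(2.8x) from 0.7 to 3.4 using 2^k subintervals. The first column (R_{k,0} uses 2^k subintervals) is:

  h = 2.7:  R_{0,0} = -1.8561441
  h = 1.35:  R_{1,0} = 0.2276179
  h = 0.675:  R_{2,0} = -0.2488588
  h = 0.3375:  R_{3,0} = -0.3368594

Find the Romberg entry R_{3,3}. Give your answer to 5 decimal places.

Richardson extrapolation on the trapezoidal column (denominator 4−1=3):
R_{1,1} = (4·0.2276179 − (-1.8561441)) / 3 = 0.9222052
R_{2,1} = (4·(-0.2488588) − 0.2276179) / 3 = -0.4076844
R_{3,1} = (4·(-0.3368594) − (-0.2488588)) / 3 = -0.3661929
R_{2,2} = (16·(-0.4076844) − 0.9222052) / 15 = -0.4963437
R_{3,2} = (16·(-0.3661929) − (-0.4076844)) / 15 = -0.3634268
R_{3,3} = -0.3634268 + (-0.3634268 − (-0.4963437))/63 = -0.3613170
(Column j=1 coincides with Simpson's rule on the same nodes.)

-0.36132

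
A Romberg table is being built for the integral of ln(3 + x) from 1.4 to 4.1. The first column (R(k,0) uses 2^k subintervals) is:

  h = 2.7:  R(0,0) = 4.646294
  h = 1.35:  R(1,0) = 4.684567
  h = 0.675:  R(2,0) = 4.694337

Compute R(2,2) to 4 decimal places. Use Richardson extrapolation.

4.6976

Richardson extrapolation on the trapezoidal column (denominator 4−1=3):
R(1,1) = 4.684567 + (4.684567 − 4.646294)/3 = 4.697325
R(2,1) = 4.694337 + (4.694337 − 4.684567)/3 = 4.697594
R(2,2) = 4.697594 + (4.697594 − 4.697325)/15 = 4.697612
(Column j=1 coincides with Simpson's rule on the same nodes.)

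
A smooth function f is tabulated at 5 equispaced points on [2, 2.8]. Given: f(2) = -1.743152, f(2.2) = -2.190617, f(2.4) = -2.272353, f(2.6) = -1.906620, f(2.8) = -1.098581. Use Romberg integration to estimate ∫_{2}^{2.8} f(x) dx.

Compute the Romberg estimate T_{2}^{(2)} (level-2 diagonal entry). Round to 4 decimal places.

T_{0}^{(0)} (trapezoid, 1 panel, h=0.8000): -1.136693
T_{1}^{(0)} (trapezoid, 2 panels, h=0.4000): -1.477288
T_{2}^{(0)} (trapezoid, 4 panels, h=0.2000): -1.558091
T_{1}^{(1)} = -1.477288 + (-1.477288 − (-1.136693))/3 = -1.590820
T_{2}^{(1)} = -1.558091 + (-1.558091 − (-1.477288))/3 = -1.585025
T_{2}^{(2)} = -1.585025 + (-1.585025 − (-1.590820))/15 = -1.584639

-1.5846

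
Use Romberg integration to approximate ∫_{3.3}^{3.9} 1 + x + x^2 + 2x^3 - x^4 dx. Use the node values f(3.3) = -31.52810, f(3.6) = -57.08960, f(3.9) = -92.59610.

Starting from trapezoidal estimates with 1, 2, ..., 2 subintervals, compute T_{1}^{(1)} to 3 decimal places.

T_{0}^{(0)} (trapezoid, 1 panel, h=0.6000): -37.23726
T_{1}^{(0)} (trapezoid, 2 panels, h=0.3000): -35.74551
T_{1}^{(1)} = -35.74551 + (-35.74551 − (-37.23726))/3 = -35.24826

-35.248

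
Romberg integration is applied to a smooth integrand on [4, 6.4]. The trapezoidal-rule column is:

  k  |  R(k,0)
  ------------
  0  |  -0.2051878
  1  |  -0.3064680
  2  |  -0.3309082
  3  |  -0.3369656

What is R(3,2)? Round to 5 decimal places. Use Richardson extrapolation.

-0.33898

Richardson extrapolation on the trapezoidal column (denominator 4−1=3):
R(2,1) = -0.3309082 + (-0.3309082 − (-0.3064680))/3 = -0.3390549
R(3,1) = -0.3369656 + (-0.3369656 − (-0.3309082))/3 = -0.3389847
R(3,2) = -0.3389847 + (-0.3389847 − (-0.3390549))/15 = -0.3389800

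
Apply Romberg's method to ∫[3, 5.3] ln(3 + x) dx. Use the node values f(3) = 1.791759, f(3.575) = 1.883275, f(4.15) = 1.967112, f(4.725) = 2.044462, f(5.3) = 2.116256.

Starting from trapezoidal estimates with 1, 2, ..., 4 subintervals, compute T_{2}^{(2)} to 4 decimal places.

4.5144

T_{0}^{(0)} (trapezoid, 1 panel, h=2.3000): 4.494217
T_{1}^{(0)} (trapezoid, 2 panels, h=1.1500): 4.509287
T_{2}^{(0)} (trapezoid, 4 panels, h=0.5750): 4.513092
T_{1}^{(1)} = 4.509287 + (4.509287 − 4.494217)/3 = 4.514310
T_{2}^{(1)} = 4.513092 + (4.513092 − 4.509287)/3 = 4.514360
T_{2}^{(2)} = 4.514360 + (4.514360 − 4.514310)/15 = 4.514363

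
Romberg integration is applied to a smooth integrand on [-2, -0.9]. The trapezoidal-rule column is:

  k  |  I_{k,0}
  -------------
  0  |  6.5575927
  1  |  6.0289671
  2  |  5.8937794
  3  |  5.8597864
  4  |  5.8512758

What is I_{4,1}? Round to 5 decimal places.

5.84844

Richardson extrapolation on the trapezoidal column (denominator 4−1=3):
I_{4,1} = (4·5.8512758 − 5.8597864) / 3 = 5.8484389
(Column j=1 coincides with Simpson's rule on the same nodes.)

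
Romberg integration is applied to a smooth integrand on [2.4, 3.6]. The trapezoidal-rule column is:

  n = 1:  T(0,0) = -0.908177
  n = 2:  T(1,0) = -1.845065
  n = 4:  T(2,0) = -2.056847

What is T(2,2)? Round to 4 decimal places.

-2.1254

Richardson extrapolation on the trapezoidal column (denominator 4−1=3):
T(1,1) = (4·(-1.845065) − (-0.908177)) / 3 = -2.157361
T(2,1) = -2.056847 + (-2.056847 − (-1.845065))/3 = -2.127441
T(2,2) = (16·(-2.127441) − (-2.157361)) / 15 = -2.125446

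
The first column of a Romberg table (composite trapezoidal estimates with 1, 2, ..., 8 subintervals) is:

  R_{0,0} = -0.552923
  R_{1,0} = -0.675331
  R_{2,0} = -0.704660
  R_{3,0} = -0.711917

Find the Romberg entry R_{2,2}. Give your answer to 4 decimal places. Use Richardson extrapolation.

-0.7143

Richardson extrapolation on the trapezoidal column (denominator 4−1=3):
R_{1,1} = (4·(-0.675331) − (-0.552923)) / 3 = -0.716134
R_{2,1} = (4·(-0.704660) − (-0.675331)) / 3 = -0.714436
R_{2,2} = (16·(-0.714436) − (-0.716134)) / 15 = -0.714323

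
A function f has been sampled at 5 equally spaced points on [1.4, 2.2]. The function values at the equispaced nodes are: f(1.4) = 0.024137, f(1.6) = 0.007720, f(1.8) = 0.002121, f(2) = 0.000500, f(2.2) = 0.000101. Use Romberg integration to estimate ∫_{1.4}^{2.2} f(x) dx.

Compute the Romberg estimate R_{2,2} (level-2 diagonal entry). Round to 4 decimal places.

0.0041

R_{0,0} (trapezoid, 1 panel, h=0.8000): 0.009695
R_{1,0} (trapezoid, 2 panels, h=0.4000): 0.005696
R_{2,0} (trapezoid, 4 panels, h=0.2000): 0.004492
R_{1,1} = 0.005696 + (0.005696 − 0.009695)/3 = 0.004363
R_{2,1} = 0.004492 + (0.004492 − 0.005696)/3 = 0.004091
R_{2,2} = 0.004091 + (0.004091 − 0.004363)/15 = 0.004073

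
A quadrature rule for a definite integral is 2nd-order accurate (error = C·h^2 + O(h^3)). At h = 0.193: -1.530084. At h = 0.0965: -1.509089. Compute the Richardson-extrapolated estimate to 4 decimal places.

-1.5021

The leading error scales as h^2; refining by a factor of 2 reduces it by 2^2 = 4.
Extrapolated value = (4·A(h/2) − A(h)) / (4 − 1)
= (4·(-1.509089) − (-1.530084)) / 3
= -4.506272 / 3 = -1.502091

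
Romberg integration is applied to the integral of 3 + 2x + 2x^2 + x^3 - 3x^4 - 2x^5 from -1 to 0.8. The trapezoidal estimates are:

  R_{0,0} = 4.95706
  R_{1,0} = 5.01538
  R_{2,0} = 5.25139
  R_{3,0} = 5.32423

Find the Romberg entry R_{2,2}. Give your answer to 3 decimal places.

5.350

Richardson extrapolation on the trapezoidal column (denominator 4−1=3):
R_{1,1} = (4·5.01538 − 4.95706) / 3 = 5.03482
R_{2,1} = (4·5.25139 − 5.01538) / 3 = 5.33006
R_{2,2} = (16·5.33006 − 5.03482) / 15 = 5.34974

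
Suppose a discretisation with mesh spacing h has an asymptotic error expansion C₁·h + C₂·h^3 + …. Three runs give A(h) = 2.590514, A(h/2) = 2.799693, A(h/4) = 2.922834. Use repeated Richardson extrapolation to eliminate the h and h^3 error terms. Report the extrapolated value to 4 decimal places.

First eliminate the h term (factor 2^1 = 2):
  B₁ = (2·2.799693 − 2.590514)/1 = 3.008872
  B₂ = (2·2.922834 − 2.799693)/1 = 3.045975
Then eliminate the h^3 term (factor 2^3 = 8):
  (8·3.045975 − 3.008872)/7 = 3.051275

3.0513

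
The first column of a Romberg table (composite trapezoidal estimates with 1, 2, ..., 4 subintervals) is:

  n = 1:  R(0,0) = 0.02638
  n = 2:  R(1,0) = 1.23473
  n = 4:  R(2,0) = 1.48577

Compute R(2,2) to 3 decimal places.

1.565

R(1,1) = (4·1.23473 − 0.02638) / 3 = 1.63751
R(2,1) = (4·1.48577 − 1.23473) / 3 = 1.56945
R(2,2) = 1.56945 + (1.56945 − 1.63751)/15 = 1.56491
(Column j=1 coincides with Simpson's rule on the same nodes.)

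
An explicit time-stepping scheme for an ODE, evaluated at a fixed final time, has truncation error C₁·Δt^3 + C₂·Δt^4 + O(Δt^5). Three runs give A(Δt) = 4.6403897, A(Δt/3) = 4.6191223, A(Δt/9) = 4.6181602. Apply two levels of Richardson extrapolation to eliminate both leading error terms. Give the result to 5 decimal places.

4.61812

First eliminate the Δt^3 term (factor 3^3 = 27):
  B₁ = (27·4.6191223 − 4.6403897)/26 = 4.6183043
  B₂ = (27·4.6181602 − 4.6191223)/26 = 4.6181232
Then eliminate the Δt^4 term (factor 3^4 = 81):
  (81·4.6181232 − 4.6183043)/80 = 4.6181209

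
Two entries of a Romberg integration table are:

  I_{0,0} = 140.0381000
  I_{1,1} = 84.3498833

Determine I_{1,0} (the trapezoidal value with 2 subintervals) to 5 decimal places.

From I_{1,1} = (4·I_{1,0} − I_{0,0})/3, solve for I_{1,0}:
4·I_{1,0} = 3·84.3498833 + 140.0381000 = 393.0877499
I_{1,0} = 98.2719375

98.27194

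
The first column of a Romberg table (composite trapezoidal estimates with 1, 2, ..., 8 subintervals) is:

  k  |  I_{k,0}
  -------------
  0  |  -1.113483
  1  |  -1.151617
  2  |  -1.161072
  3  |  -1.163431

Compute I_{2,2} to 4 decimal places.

Richardson extrapolation on the trapezoidal column (denominator 4−1=3):
I_{1,1} = -1.151617 + (-1.151617 − (-1.113483))/3 = -1.164328
I_{2,1} = (4·(-1.161072) − (-1.151617)) / 3 = -1.164224
I_{2,2} = -1.164224 + (-1.164224 − (-1.164328))/15 = -1.164217

-1.1642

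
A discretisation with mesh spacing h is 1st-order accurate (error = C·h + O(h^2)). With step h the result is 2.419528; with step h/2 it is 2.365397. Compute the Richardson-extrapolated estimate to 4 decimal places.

2.3113

Extrapolated value = (2·A(h/2) − A(h)) / (2 − 1)
= (2·2.365397 − 2.419528) / 1
= 2.311266 / 1 = 2.311266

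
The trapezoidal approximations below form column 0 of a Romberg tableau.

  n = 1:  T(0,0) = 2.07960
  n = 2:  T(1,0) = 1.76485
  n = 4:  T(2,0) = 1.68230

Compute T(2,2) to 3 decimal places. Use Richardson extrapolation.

1.654

T(1,1) = (4·1.76485 − 2.07960) / 3 = 1.65993
T(2,1) = 1.68230 + (1.68230 − 1.76485)/3 = 1.65478
T(2,2) = (16·1.65478 − 1.65993) / 15 = 1.65444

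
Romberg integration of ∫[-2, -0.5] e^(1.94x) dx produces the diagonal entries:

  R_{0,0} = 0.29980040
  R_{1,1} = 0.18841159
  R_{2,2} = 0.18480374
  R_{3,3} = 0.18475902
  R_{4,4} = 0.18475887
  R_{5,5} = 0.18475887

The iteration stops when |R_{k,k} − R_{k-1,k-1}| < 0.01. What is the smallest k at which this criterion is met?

k = 2

|R_{1,1} − R_{0,0}| = 0.11138881 ≥ 0.01
|R_{2,2} − R_{1,1}| = 0.00360785 < 0.01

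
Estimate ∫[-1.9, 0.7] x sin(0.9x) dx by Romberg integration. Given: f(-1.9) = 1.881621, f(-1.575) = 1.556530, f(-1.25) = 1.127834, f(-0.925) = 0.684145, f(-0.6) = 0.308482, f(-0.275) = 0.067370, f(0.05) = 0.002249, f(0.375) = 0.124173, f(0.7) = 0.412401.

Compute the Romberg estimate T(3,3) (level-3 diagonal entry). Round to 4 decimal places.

T(0,0) (trapezoid, 1 panel, h=2.6000): 2.982229
T(1,0) (trapezoid, 2 panels, h=1.3000): 1.892141
T(2,0) (trapezoid, 4 panels, h=0.6500): 1.680624
T(3,0) (trapezoid, 8 panels, h=0.3250): 1.630783
T(1,1) = 1.892141 + (1.892141 − 2.982229)/3 = 1.528778
T(2,1) = 1.680624 + (1.680624 − 1.892141)/3 = 1.610118
T(3,1) = 1.630783 + (1.630783 − 1.680624)/3 = 1.614169
T(2,2) = 1.610118 + (1.610118 − 1.528778)/15 = 1.615541
T(3,2) = 1.614169 + (1.614169 − 1.610118)/15 = 1.614439
T(3,3) = 1.614439 + (1.614439 − 1.615541)/63 = 1.614422

1.6144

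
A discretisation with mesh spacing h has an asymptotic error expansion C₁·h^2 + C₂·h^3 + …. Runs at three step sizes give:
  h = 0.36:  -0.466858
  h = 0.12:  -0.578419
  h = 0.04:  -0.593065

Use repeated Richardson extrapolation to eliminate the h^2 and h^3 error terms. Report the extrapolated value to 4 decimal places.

First eliminate the h^2 term (factor 3^2 = 9):
  B₁ = (9·(-0.578419) − (-0.466858))/8 = -0.592364
  B₂ = (9·(-0.593065) − (-0.578419))/8 = -0.594896
Then eliminate the h^3 term (factor 3^3 = 27):
  (27·(-0.594896) − (-0.592364))/26 = -0.594993

-0.5950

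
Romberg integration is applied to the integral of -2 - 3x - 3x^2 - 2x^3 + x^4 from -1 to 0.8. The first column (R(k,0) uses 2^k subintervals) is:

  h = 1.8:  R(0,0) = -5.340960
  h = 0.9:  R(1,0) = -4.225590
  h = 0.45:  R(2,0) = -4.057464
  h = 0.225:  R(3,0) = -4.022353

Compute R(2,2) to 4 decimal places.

-4.0113

Richardson extrapolation on the trapezoidal column (denominator 4−1=3):
R(1,1) = -4.225590 + (-4.225590 − (-5.340960))/3 = -3.853800
R(2,1) = (4·(-4.057464) − (-4.225590)) / 3 = -4.001422
R(2,2) = -4.001422 + (-4.001422 − (-3.853800))/15 = -4.011263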